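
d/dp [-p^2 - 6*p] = -2*p - 6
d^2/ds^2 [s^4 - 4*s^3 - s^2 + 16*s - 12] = 12*s^2 - 24*s - 2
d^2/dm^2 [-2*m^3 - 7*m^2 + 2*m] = -12*m - 14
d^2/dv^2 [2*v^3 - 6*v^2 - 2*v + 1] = 12*v - 12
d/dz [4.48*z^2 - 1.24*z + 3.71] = 8.96*z - 1.24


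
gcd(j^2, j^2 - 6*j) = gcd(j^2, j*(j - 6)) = j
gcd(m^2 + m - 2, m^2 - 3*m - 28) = 1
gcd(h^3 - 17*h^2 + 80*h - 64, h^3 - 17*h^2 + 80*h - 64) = h^3 - 17*h^2 + 80*h - 64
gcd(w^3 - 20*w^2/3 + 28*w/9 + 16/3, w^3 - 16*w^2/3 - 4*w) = w^2 - 16*w/3 - 4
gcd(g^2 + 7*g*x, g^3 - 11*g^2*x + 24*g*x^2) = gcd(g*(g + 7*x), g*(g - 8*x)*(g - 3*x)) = g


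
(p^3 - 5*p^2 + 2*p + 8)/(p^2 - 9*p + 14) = (p^2 - 3*p - 4)/(p - 7)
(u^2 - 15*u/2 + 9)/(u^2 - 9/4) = 2*(u - 6)/(2*u + 3)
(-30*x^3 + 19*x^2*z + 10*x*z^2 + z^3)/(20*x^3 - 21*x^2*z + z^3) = (-6*x - z)/(4*x - z)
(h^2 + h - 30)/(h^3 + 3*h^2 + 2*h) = (h^2 + h - 30)/(h*(h^2 + 3*h + 2))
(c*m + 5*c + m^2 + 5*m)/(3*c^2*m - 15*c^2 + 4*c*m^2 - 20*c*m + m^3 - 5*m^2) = (m + 5)/(3*c*m - 15*c + m^2 - 5*m)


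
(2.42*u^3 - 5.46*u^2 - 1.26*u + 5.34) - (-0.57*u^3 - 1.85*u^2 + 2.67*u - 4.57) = 2.99*u^3 - 3.61*u^2 - 3.93*u + 9.91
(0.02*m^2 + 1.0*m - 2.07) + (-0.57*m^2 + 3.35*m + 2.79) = -0.55*m^2 + 4.35*m + 0.72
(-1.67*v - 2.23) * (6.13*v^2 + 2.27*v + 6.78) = -10.2371*v^3 - 17.4608*v^2 - 16.3847*v - 15.1194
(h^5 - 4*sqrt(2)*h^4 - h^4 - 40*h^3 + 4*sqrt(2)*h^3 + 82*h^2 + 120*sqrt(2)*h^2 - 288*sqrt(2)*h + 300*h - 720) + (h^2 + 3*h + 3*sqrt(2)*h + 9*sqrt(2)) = h^5 - 4*sqrt(2)*h^4 - h^4 - 40*h^3 + 4*sqrt(2)*h^3 + 83*h^2 + 120*sqrt(2)*h^2 - 285*sqrt(2)*h + 303*h - 720 + 9*sqrt(2)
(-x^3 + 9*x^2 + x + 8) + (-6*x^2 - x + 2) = -x^3 + 3*x^2 + 10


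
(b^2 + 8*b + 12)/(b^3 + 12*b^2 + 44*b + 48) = 1/(b + 4)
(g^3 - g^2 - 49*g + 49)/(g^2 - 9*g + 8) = (g^2 - 49)/(g - 8)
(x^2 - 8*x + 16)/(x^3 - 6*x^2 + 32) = 1/(x + 2)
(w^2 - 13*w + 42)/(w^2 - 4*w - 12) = (w - 7)/(w + 2)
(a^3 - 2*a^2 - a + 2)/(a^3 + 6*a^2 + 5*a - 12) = (a^2 - a - 2)/(a^2 + 7*a + 12)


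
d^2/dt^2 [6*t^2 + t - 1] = 12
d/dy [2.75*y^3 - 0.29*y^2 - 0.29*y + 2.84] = 8.25*y^2 - 0.58*y - 0.29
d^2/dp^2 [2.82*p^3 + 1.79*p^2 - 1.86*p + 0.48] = 16.92*p + 3.58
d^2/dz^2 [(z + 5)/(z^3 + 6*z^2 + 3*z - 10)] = 6*(z^2 + z + 1)/(z^6 + 3*z^5 - 3*z^4 - 11*z^3 + 6*z^2 + 12*z - 8)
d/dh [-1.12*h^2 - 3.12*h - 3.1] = -2.24*h - 3.12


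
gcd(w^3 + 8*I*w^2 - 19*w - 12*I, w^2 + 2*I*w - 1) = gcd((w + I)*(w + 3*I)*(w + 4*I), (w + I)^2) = w + I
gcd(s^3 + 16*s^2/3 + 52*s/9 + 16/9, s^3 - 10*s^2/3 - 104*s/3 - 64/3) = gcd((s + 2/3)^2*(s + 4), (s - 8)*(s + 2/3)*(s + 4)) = s^2 + 14*s/3 + 8/3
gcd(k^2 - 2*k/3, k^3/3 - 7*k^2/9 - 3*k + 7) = 1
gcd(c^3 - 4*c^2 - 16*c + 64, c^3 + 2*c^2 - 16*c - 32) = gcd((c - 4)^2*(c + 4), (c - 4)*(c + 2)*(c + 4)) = c^2 - 16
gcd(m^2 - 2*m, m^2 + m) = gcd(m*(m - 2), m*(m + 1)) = m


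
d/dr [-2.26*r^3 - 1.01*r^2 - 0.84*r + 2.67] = -6.78*r^2 - 2.02*r - 0.84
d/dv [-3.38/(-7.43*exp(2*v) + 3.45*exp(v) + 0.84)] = (11.661 - 50.2268*exp(v))*exp(v)/(-7.43*exp(2*v) + 3.45*exp(v) + 0.84)^2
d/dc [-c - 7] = -1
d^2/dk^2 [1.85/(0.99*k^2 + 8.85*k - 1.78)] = (-3.62637*k^2 - 32.41755*k + 1.85*(1.98*k + 8.85)*(3.96*k + 17.7) + 6.52014)/(0.99*k^2 + 8.85*k - 1.78)^3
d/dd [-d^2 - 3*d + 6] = -2*d - 3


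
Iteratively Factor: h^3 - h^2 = (h)*(h^2 - h) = h*(h - 1)*(h)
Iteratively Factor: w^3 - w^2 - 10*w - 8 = (w + 2)*(w^2 - 3*w - 4) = (w - 4)*(w + 2)*(w + 1)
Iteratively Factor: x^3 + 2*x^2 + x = (x)*(x^2 + 2*x + 1) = x*(x + 1)*(x + 1)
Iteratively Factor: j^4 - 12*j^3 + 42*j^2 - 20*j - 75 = (j + 1)*(j^3 - 13*j^2 + 55*j - 75) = (j - 3)*(j + 1)*(j^2 - 10*j + 25) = (j - 5)*(j - 3)*(j + 1)*(j - 5)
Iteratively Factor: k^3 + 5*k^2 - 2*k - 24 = (k + 4)*(k^2 + k - 6) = (k + 3)*(k + 4)*(k - 2)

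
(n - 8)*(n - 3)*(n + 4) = n^3 - 7*n^2 - 20*n + 96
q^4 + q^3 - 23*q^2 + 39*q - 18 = (q - 3)*(q - 1)^2*(q + 6)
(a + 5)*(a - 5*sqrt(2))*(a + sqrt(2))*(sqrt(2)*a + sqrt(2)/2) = sqrt(2)*a^4 - 8*a^3 + 11*sqrt(2)*a^3/2 - 44*a^2 - 15*sqrt(2)*a^2/2 - 55*sqrt(2)*a - 20*a - 25*sqrt(2)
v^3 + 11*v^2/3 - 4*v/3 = v*(v - 1/3)*(v + 4)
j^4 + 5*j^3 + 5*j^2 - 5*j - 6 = (j - 1)*(j + 1)*(j + 2)*(j + 3)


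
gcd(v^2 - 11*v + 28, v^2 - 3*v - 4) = v - 4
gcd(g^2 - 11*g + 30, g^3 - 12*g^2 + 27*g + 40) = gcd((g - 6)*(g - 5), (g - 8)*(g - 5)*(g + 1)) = g - 5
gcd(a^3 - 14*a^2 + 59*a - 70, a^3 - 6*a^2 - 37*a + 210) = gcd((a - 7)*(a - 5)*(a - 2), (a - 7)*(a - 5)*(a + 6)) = a^2 - 12*a + 35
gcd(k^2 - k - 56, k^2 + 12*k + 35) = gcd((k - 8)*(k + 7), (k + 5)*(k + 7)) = k + 7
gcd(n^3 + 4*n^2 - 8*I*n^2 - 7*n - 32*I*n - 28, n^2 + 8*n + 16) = n + 4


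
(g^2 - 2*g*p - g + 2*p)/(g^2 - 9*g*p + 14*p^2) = (1 - g)/(-g + 7*p)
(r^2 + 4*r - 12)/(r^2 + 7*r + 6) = (r - 2)/(r + 1)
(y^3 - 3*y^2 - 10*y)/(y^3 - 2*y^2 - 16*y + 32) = y*(y^2 - 3*y - 10)/(y^3 - 2*y^2 - 16*y + 32)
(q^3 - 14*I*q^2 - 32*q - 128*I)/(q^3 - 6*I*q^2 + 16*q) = (q - 8*I)/q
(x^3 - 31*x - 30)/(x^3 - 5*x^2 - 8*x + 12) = (x^2 + 6*x + 5)/(x^2 + x - 2)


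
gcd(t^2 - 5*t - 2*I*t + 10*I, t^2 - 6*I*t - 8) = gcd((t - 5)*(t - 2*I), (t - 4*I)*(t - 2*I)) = t - 2*I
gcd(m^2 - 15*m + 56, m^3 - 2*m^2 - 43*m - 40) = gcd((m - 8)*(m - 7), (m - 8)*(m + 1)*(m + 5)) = m - 8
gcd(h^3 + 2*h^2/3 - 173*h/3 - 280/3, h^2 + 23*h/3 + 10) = h + 5/3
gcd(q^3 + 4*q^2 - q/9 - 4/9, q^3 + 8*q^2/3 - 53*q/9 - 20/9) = q^2 + 13*q/3 + 4/3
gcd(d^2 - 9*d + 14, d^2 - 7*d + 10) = d - 2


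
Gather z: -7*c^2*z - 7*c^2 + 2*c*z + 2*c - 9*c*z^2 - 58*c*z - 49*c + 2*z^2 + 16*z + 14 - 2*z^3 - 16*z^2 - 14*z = -7*c^2 - 47*c - 2*z^3 + z^2*(-9*c - 14) + z*(-7*c^2 - 56*c + 2) + 14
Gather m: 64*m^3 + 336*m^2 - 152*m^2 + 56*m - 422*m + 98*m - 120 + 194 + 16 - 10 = 64*m^3 + 184*m^2 - 268*m + 80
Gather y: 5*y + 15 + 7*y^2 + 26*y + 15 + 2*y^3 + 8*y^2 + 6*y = 2*y^3 + 15*y^2 + 37*y + 30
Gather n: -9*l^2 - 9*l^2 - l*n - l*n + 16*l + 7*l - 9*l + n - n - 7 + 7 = -18*l^2 - 2*l*n + 14*l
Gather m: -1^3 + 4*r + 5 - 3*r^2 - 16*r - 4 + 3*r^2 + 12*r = 0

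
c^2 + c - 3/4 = (c - 1/2)*(c + 3/2)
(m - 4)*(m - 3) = m^2 - 7*m + 12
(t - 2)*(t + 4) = t^2 + 2*t - 8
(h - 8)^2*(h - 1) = h^3 - 17*h^2 + 80*h - 64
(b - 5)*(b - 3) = b^2 - 8*b + 15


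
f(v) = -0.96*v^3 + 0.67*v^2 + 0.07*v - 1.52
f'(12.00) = -398.57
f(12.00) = -1563.08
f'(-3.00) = -29.87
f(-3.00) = 30.22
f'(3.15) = -24.29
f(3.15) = -24.66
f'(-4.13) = -54.59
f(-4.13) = 77.25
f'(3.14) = -24.12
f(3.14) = -24.42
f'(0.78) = -0.64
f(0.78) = -1.51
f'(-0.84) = -3.09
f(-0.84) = -0.54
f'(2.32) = -12.32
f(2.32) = -9.74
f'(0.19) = 0.22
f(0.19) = -1.49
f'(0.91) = -1.10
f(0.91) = -1.62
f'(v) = -2.88*v^2 + 1.34*v + 0.07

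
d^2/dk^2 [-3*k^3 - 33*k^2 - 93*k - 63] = -18*k - 66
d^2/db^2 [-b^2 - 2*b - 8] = -2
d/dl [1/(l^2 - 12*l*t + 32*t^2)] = 2*(-l + 6*t)/(l^2 - 12*l*t + 32*t^2)^2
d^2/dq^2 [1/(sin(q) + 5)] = (5*sin(q) + cos(q)^2 + 1)/(sin(q) + 5)^3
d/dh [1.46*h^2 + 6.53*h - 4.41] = 2.92*h + 6.53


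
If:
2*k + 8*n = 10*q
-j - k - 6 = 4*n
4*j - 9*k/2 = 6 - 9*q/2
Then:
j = -5*q - 6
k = -31*q/9 - 20/3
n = 19*q/9 + 5/3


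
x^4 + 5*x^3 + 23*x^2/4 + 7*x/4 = x*(x + 1/2)*(x + 1)*(x + 7/2)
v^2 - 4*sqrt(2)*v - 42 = (v - 7*sqrt(2))*(v + 3*sqrt(2))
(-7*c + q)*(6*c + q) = -42*c^2 - c*q + q^2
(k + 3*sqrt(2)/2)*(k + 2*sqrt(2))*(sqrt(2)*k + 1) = sqrt(2)*k^3 + 8*k^2 + 19*sqrt(2)*k/2 + 6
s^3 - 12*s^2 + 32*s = s*(s - 8)*(s - 4)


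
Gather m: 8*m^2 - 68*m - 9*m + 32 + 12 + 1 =8*m^2 - 77*m + 45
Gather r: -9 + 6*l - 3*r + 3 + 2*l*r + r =6*l + r*(2*l - 2) - 6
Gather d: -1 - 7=-8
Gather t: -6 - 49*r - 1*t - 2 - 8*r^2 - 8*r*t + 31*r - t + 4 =-8*r^2 - 18*r + t*(-8*r - 2) - 4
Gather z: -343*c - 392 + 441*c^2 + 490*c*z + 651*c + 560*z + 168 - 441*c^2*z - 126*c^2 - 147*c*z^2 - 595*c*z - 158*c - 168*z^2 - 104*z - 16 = 315*c^2 + 150*c + z^2*(-147*c - 168) + z*(-441*c^2 - 105*c + 456) - 240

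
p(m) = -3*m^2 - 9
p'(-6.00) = 36.00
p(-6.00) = -117.00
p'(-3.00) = 18.00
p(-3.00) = -36.00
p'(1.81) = -10.86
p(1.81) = -18.83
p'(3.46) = -20.76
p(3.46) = -44.91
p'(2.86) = -17.16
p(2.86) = -33.54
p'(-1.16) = 6.96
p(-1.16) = -13.04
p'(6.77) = -40.62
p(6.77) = -146.50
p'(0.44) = -2.64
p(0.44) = -9.58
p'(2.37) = -14.22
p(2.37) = -25.85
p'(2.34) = -14.04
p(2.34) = -25.43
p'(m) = -6*m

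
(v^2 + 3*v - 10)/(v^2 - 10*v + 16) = (v + 5)/(v - 8)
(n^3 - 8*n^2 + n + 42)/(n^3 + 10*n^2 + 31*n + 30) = (n^2 - 10*n + 21)/(n^2 + 8*n + 15)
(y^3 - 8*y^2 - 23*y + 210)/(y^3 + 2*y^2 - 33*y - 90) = (y - 7)/(y + 3)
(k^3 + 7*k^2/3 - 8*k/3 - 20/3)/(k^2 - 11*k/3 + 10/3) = (k^2 + 4*k + 4)/(k - 2)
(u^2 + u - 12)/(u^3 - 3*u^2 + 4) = (u^2 + u - 12)/(u^3 - 3*u^2 + 4)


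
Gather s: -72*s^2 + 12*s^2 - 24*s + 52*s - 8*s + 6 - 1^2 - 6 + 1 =-60*s^2 + 20*s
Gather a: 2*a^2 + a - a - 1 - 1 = 2*a^2 - 2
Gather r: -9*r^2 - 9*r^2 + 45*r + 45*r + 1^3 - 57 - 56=-18*r^2 + 90*r - 112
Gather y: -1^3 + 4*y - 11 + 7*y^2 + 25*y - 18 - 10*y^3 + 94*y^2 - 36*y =-10*y^3 + 101*y^2 - 7*y - 30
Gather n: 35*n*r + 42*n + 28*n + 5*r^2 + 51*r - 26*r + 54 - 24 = n*(35*r + 70) + 5*r^2 + 25*r + 30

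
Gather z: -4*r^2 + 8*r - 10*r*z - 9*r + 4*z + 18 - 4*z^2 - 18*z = -4*r^2 - r - 4*z^2 + z*(-10*r - 14) + 18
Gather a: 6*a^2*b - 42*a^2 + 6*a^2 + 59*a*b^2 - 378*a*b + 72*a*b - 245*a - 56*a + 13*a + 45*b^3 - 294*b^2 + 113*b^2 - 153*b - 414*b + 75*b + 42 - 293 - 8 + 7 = a^2*(6*b - 36) + a*(59*b^2 - 306*b - 288) + 45*b^3 - 181*b^2 - 492*b - 252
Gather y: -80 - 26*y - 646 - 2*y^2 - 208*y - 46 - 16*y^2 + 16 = -18*y^2 - 234*y - 756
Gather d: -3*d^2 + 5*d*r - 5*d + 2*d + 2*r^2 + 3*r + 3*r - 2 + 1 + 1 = -3*d^2 + d*(5*r - 3) + 2*r^2 + 6*r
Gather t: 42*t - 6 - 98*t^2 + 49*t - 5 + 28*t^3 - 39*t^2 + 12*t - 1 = 28*t^3 - 137*t^2 + 103*t - 12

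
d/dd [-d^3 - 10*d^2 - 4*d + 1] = -3*d^2 - 20*d - 4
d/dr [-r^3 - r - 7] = -3*r^2 - 1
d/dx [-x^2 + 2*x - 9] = 2 - 2*x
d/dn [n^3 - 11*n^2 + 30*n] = 3*n^2 - 22*n + 30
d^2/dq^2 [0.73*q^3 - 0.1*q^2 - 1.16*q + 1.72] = 4.38*q - 0.2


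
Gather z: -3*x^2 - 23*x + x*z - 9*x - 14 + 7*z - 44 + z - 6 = -3*x^2 - 32*x + z*(x + 8) - 64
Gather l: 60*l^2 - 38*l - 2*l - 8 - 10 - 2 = 60*l^2 - 40*l - 20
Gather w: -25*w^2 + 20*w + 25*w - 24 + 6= -25*w^2 + 45*w - 18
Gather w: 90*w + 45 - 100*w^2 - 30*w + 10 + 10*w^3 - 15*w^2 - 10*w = 10*w^3 - 115*w^2 + 50*w + 55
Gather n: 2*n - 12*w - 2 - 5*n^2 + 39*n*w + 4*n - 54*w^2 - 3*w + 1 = -5*n^2 + n*(39*w + 6) - 54*w^2 - 15*w - 1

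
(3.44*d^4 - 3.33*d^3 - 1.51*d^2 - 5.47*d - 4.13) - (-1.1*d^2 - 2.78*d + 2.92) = 3.44*d^4 - 3.33*d^3 - 0.41*d^2 - 2.69*d - 7.05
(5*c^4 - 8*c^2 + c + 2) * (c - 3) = 5*c^5 - 15*c^4 - 8*c^3 + 25*c^2 - c - 6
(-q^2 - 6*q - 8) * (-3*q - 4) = 3*q^3 + 22*q^2 + 48*q + 32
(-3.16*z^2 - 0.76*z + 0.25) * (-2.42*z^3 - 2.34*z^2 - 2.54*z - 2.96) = 7.6472*z^5 + 9.2336*z^4 + 9.1998*z^3 + 10.699*z^2 + 1.6146*z - 0.74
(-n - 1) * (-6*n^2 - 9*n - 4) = 6*n^3 + 15*n^2 + 13*n + 4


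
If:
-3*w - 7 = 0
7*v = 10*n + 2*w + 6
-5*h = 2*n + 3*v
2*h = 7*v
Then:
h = 28/657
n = -82/657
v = 8/657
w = -7/3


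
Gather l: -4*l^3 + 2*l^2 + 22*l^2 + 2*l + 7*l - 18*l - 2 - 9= -4*l^3 + 24*l^2 - 9*l - 11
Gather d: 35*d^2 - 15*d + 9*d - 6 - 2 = 35*d^2 - 6*d - 8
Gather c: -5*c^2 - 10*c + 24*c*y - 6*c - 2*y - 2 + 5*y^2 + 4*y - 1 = -5*c^2 + c*(24*y - 16) + 5*y^2 + 2*y - 3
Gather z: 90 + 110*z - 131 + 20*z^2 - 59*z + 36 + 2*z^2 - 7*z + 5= 22*z^2 + 44*z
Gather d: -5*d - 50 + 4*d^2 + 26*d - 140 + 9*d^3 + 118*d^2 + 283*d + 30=9*d^3 + 122*d^2 + 304*d - 160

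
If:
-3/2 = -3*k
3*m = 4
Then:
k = 1/2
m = 4/3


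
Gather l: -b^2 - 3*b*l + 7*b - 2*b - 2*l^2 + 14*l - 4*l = -b^2 + 5*b - 2*l^2 + l*(10 - 3*b)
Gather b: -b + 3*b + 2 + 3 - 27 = 2*b - 22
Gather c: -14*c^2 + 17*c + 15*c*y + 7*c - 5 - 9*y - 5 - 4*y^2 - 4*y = -14*c^2 + c*(15*y + 24) - 4*y^2 - 13*y - 10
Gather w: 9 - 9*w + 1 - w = 10 - 10*w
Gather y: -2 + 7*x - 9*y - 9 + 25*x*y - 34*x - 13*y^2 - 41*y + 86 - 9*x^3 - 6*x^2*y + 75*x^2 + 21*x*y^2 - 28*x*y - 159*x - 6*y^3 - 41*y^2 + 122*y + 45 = -9*x^3 + 75*x^2 - 186*x - 6*y^3 + y^2*(21*x - 54) + y*(-6*x^2 - 3*x + 72) + 120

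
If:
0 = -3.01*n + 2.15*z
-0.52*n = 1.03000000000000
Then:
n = -1.98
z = -2.77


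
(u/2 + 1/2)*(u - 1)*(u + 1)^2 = u^4/2 + u^3 - u - 1/2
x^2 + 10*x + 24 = (x + 4)*(x + 6)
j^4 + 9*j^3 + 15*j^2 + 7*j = j*(j + 1)^2*(j + 7)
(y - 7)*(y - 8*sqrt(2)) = y^2 - 8*sqrt(2)*y - 7*y + 56*sqrt(2)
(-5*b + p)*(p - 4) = -5*b*p + 20*b + p^2 - 4*p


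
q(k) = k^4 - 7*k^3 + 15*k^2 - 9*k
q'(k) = 4*k^3 - 21*k^2 + 30*k - 9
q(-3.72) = 792.91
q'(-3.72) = -617.12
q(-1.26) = 51.68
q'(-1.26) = -88.14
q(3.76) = 5.99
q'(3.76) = 19.54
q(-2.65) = 308.77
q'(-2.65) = -310.41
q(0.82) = -0.70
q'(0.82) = 3.69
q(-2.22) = 194.78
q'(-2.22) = -222.86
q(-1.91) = 134.00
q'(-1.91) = -170.78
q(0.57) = -1.45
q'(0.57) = 2.02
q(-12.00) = 35100.00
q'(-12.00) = -10305.00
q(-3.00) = 432.00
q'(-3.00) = -396.00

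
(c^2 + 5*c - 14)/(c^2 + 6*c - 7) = (c - 2)/(c - 1)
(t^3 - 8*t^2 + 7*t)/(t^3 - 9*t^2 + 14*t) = (t - 1)/(t - 2)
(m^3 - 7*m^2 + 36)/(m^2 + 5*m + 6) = (m^2 - 9*m + 18)/(m + 3)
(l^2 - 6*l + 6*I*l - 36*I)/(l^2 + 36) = (l - 6)/(l - 6*I)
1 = 1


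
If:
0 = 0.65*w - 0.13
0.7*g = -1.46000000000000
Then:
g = -2.09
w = 0.20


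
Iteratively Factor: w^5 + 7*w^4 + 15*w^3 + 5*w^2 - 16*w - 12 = (w - 1)*(w^4 + 8*w^3 + 23*w^2 + 28*w + 12) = (w - 1)*(w + 2)*(w^3 + 6*w^2 + 11*w + 6) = (w - 1)*(w + 1)*(w + 2)*(w^2 + 5*w + 6) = (w - 1)*(w + 1)*(w + 2)^2*(w + 3)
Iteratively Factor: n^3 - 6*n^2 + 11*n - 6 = (n - 2)*(n^2 - 4*n + 3) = (n - 2)*(n - 1)*(n - 3)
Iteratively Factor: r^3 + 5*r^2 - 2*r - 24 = (r + 4)*(r^2 + r - 6) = (r - 2)*(r + 4)*(r + 3)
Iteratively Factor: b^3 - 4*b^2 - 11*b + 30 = (b - 2)*(b^2 - 2*b - 15) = (b - 5)*(b - 2)*(b + 3)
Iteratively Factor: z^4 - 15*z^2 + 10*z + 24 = (z - 2)*(z^3 + 2*z^2 - 11*z - 12) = (z - 2)*(z + 4)*(z^2 - 2*z - 3) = (z - 3)*(z - 2)*(z + 4)*(z + 1)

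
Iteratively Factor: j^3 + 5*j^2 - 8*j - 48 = (j - 3)*(j^2 + 8*j + 16) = (j - 3)*(j + 4)*(j + 4)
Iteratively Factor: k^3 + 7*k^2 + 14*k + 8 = (k + 4)*(k^2 + 3*k + 2) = (k + 2)*(k + 4)*(k + 1)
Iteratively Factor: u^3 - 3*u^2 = (u - 3)*(u^2) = u*(u - 3)*(u)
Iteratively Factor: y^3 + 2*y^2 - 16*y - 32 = (y + 2)*(y^2 - 16) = (y + 2)*(y + 4)*(y - 4)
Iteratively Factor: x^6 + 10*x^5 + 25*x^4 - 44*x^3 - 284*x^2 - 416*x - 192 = (x + 4)*(x^5 + 6*x^4 + x^3 - 48*x^2 - 92*x - 48) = (x - 3)*(x + 4)*(x^4 + 9*x^3 + 28*x^2 + 36*x + 16) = (x - 3)*(x + 4)^2*(x^3 + 5*x^2 + 8*x + 4) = (x - 3)*(x + 2)*(x + 4)^2*(x^2 + 3*x + 2) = (x - 3)*(x + 2)^2*(x + 4)^2*(x + 1)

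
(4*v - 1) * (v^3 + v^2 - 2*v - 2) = 4*v^4 + 3*v^3 - 9*v^2 - 6*v + 2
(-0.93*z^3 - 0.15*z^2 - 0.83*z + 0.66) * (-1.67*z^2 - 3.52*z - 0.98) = 1.5531*z^5 + 3.5241*z^4 + 2.8255*z^3 + 1.9664*z^2 - 1.5098*z - 0.6468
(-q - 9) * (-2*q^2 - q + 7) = 2*q^3 + 19*q^2 + 2*q - 63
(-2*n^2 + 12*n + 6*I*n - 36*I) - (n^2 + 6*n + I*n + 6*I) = -3*n^2 + 6*n + 5*I*n - 42*I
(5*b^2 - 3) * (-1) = 3 - 5*b^2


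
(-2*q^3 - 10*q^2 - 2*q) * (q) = -2*q^4 - 10*q^3 - 2*q^2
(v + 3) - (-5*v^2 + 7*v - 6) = 5*v^2 - 6*v + 9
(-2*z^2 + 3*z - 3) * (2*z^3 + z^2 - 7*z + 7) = -4*z^5 + 4*z^4 + 11*z^3 - 38*z^2 + 42*z - 21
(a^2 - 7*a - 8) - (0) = a^2 - 7*a - 8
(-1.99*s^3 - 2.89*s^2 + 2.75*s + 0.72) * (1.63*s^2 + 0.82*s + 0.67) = -3.2437*s^5 - 6.3425*s^4 + 0.779399999999999*s^3 + 1.4923*s^2 + 2.4329*s + 0.4824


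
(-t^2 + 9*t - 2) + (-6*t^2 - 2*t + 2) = -7*t^2 + 7*t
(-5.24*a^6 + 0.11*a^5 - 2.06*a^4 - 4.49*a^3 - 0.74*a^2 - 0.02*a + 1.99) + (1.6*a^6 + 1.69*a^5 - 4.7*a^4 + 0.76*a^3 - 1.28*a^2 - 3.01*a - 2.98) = -3.64*a^6 + 1.8*a^5 - 6.76*a^4 - 3.73*a^3 - 2.02*a^2 - 3.03*a - 0.99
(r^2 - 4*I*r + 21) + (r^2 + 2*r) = 2*r^2 + 2*r - 4*I*r + 21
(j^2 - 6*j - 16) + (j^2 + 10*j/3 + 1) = 2*j^2 - 8*j/3 - 15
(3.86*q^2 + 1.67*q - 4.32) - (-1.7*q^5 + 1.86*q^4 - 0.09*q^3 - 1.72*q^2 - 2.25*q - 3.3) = 1.7*q^5 - 1.86*q^4 + 0.09*q^3 + 5.58*q^2 + 3.92*q - 1.02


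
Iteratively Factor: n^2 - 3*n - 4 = (n + 1)*(n - 4)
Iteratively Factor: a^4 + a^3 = (a)*(a^3 + a^2) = a^2*(a^2 + a) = a^3*(a + 1)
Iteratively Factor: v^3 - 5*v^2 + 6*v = (v - 2)*(v^2 - 3*v) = v*(v - 2)*(v - 3)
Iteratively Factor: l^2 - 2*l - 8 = (l + 2)*(l - 4)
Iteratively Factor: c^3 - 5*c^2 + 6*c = (c - 3)*(c^2 - 2*c) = c*(c - 3)*(c - 2)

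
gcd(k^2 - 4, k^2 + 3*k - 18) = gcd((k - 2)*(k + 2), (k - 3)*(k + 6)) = 1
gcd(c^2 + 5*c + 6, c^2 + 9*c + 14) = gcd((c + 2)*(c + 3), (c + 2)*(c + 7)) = c + 2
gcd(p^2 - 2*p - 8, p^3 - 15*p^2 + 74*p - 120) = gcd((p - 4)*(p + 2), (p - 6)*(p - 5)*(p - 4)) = p - 4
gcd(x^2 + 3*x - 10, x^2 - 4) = x - 2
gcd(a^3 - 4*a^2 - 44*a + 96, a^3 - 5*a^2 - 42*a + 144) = a^2 - 2*a - 48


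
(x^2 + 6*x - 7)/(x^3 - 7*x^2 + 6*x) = (x + 7)/(x*(x - 6))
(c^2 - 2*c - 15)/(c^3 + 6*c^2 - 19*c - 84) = (c - 5)/(c^2 + 3*c - 28)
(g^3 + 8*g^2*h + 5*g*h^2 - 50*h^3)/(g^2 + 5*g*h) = g + 3*h - 10*h^2/g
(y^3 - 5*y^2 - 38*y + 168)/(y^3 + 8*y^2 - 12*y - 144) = (y - 7)/(y + 6)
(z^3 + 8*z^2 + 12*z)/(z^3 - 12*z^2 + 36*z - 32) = z*(z^2 + 8*z + 12)/(z^3 - 12*z^2 + 36*z - 32)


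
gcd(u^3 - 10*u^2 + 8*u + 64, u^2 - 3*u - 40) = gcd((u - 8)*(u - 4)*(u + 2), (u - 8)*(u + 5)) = u - 8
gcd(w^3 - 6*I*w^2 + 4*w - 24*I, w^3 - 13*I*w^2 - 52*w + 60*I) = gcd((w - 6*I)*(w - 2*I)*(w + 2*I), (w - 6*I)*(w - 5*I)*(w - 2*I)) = w^2 - 8*I*w - 12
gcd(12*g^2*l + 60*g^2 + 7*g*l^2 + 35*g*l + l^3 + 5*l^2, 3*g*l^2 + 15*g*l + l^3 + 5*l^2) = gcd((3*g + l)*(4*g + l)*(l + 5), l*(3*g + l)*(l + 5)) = 3*g*l + 15*g + l^2 + 5*l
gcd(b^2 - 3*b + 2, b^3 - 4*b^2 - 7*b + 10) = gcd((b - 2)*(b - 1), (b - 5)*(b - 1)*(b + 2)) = b - 1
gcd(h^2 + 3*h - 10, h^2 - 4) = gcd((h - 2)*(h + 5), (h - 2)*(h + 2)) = h - 2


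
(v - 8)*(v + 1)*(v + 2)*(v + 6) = v^4 + v^3 - 52*v^2 - 148*v - 96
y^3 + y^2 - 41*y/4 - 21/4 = (y - 3)*(y + 1/2)*(y + 7/2)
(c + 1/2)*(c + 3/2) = c^2 + 2*c + 3/4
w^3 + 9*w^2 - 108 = (w - 3)*(w + 6)^2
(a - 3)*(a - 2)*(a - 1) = a^3 - 6*a^2 + 11*a - 6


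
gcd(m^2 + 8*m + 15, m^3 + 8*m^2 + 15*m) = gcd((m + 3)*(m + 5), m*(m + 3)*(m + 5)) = m^2 + 8*m + 15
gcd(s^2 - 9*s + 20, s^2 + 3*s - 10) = 1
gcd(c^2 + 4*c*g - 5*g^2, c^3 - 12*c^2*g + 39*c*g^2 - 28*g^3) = c - g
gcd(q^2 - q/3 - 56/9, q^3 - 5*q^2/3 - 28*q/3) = q + 7/3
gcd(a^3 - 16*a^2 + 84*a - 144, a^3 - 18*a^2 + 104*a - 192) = a^2 - 10*a + 24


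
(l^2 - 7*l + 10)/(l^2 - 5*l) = (l - 2)/l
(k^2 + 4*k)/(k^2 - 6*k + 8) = k*(k + 4)/(k^2 - 6*k + 8)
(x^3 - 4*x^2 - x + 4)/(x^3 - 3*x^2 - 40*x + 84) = (x^3 - 4*x^2 - x + 4)/(x^3 - 3*x^2 - 40*x + 84)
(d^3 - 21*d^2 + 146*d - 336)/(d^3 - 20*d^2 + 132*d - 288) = (d - 7)/(d - 6)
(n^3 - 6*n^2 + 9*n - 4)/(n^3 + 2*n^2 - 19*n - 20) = (n^2 - 2*n + 1)/(n^2 + 6*n + 5)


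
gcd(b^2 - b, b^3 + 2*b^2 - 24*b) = b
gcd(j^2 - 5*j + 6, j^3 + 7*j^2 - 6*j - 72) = j - 3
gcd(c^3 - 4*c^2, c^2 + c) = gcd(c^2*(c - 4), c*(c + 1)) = c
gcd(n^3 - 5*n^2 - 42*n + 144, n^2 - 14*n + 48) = n - 8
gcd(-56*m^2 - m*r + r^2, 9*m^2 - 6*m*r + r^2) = 1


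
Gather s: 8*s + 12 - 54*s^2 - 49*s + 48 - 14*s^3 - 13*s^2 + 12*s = -14*s^3 - 67*s^2 - 29*s + 60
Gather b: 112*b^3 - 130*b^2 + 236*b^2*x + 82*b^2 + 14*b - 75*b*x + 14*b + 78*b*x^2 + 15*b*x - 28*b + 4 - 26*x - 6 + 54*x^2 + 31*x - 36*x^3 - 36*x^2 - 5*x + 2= 112*b^3 + b^2*(236*x - 48) + b*(78*x^2 - 60*x) - 36*x^3 + 18*x^2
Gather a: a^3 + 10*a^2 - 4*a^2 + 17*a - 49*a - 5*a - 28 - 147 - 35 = a^3 + 6*a^2 - 37*a - 210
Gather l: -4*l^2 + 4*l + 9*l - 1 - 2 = -4*l^2 + 13*l - 3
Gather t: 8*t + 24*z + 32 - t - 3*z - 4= 7*t + 21*z + 28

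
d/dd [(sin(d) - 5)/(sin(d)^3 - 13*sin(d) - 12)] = (-2*sin(d)^3 + 15*sin(d)^2 - 77)*cos(d)/(-sin(d)^3 + 13*sin(d) + 12)^2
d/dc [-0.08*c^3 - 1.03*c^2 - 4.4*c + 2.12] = -0.24*c^2 - 2.06*c - 4.4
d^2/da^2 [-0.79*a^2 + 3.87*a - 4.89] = -1.58000000000000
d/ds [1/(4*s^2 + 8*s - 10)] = 2*(-s - 1)/(2*s^2 + 4*s - 5)^2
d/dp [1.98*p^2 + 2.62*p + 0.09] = 3.96*p + 2.62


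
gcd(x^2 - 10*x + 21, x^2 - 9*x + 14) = x - 7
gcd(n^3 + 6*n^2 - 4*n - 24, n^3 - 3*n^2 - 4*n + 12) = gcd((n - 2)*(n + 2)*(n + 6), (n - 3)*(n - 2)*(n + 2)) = n^2 - 4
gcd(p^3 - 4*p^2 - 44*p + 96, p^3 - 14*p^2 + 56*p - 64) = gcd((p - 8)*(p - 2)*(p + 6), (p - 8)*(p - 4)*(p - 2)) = p^2 - 10*p + 16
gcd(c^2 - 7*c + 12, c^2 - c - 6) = c - 3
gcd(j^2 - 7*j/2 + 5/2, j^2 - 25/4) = j - 5/2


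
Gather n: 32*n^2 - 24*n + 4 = 32*n^2 - 24*n + 4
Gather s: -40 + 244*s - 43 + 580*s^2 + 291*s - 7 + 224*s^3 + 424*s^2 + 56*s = 224*s^3 + 1004*s^2 + 591*s - 90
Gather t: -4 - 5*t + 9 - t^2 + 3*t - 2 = -t^2 - 2*t + 3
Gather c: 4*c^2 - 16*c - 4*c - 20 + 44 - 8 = 4*c^2 - 20*c + 16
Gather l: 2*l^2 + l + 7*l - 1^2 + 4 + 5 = 2*l^2 + 8*l + 8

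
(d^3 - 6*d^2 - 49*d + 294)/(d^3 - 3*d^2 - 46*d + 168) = (d - 7)/(d - 4)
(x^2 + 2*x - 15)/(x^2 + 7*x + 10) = (x - 3)/(x + 2)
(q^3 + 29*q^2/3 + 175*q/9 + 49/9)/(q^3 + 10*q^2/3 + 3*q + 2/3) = (3*q^2 + 28*q + 49)/(3*(q^2 + 3*q + 2))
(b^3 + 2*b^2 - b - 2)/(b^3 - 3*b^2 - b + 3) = (b + 2)/(b - 3)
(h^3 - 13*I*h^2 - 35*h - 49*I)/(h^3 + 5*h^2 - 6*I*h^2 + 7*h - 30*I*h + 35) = (h - 7*I)/(h + 5)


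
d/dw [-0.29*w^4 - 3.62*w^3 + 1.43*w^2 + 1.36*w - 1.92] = -1.16*w^3 - 10.86*w^2 + 2.86*w + 1.36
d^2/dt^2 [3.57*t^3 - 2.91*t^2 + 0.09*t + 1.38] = 21.42*t - 5.82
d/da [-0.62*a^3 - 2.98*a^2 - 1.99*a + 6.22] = -1.86*a^2 - 5.96*a - 1.99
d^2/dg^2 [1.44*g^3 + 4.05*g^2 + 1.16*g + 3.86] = 8.64*g + 8.1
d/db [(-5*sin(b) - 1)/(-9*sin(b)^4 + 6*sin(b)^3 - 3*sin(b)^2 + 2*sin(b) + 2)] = (-135*sin(b)^4 + 24*sin(b)^3 + 3*sin(b)^2 - 6*sin(b) - 8)*cos(b)/(9*sin(b)^4 - 6*sin(b)^3 + 3*sin(b)^2 - 2*sin(b) - 2)^2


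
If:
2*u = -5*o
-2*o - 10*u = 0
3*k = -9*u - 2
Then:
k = -2/3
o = 0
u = 0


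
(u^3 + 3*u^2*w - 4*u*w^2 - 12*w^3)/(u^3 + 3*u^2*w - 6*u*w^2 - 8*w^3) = (u^2 + 5*u*w + 6*w^2)/(u^2 + 5*u*w + 4*w^2)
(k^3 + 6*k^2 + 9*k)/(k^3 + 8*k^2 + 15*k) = (k + 3)/(k + 5)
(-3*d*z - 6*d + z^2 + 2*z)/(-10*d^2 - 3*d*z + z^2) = (3*d*z + 6*d - z^2 - 2*z)/(10*d^2 + 3*d*z - z^2)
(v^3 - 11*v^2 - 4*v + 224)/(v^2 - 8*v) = v - 3 - 28/v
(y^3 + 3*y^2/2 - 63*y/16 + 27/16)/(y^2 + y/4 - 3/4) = (4*y^2 + 9*y - 9)/(4*(y + 1))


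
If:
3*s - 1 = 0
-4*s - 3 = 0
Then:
No Solution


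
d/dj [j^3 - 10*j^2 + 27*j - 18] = 3*j^2 - 20*j + 27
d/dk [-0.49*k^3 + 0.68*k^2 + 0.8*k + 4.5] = -1.47*k^2 + 1.36*k + 0.8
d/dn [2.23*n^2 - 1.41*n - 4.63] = 4.46*n - 1.41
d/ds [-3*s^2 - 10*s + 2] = -6*s - 10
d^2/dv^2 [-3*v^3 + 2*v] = -18*v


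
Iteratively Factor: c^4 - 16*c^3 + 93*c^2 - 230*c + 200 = (c - 2)*(c^3 - 14*c^2 + 65*c - 100) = (c - 5)*(c - 2)*(c^2 - 9*c + 20) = (c - 5)^2*(c - 2)*(c - 4)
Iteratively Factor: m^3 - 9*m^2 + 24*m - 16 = (m - 4)*(m^2 - 5*m + 4) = (m - 4)*(m - 1)*(m - 4)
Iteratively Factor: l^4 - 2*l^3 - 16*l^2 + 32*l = (l + 4)*(l^3 - 6*l^2 + 8*l) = (l - 2)*(l + 4)*(l^2 - 4*l) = (l - 4)*(l - 2)*(l + 4)*(l)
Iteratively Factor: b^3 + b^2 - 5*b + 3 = (b - 1)*(b^2 + 2*b - 3) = (b - 1)*(b + 3)*(b - 1)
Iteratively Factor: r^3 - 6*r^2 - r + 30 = (r + 2)*(r^2 - 8*r + 15) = (r - 5)*(r + 2)*(r - 3)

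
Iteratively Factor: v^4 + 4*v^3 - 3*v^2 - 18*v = (v - 2)*(v^3 + 6*v^2 + 9*v) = (v - 2)*(v + 3)*(v^2 + 3*v) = v*(v - 2)*(v + 3)*(v + 3)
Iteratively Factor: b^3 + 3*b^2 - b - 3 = (b - 1)*(b^2 + 4*b + 3) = (b - 1)*(b + 3)*(b + 1)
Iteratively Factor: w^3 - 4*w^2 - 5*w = (w - 5)*(w^2 + w) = (w - 5)*(w + 1)*(w)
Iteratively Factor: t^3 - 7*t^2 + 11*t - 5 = (t - 1)*(t^2 - 6*t + 5) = (t - 5)*(t - 1)*(t - 1)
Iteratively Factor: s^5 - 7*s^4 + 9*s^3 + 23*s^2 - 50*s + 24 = (s - 4)*(s^4 - 3*s^3 - 3*s^2 + 11*s - 6) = (s - 4)*(s - 3)*(s^3 - 3*s + 2) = (s - 4)*(s - 3)*(s + 2)*(s^2 - 2*s + 1) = (s - 4)*(s - 3)*(s - 1)*(s + 2)*(s - 1)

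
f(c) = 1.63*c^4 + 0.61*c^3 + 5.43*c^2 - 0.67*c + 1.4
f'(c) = 6.52*c^3 + 1.83*c^2 + 10.86*c - 0.67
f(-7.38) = 4892.08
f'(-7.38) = -2601.84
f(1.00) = 8.40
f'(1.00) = 18.54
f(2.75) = 146.53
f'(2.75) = 178.63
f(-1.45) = 19.13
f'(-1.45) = -32.45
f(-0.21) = 1.78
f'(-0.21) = -2.93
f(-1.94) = 41.77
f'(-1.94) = -62.46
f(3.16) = 235.28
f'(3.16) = 257.66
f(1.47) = 21.70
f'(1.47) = 39.96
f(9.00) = 11574.32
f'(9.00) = 4998.38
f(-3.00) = 167.84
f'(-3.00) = -192.82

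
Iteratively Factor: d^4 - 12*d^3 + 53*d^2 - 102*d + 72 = (d - 2)*(d^3 - 10*d^2 + 33*d - 36) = (d - 3)*(d - 2)*(d^2 - 7*d + 12) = (d - 4)*(d - 3)*(d - 2)*(d - 3)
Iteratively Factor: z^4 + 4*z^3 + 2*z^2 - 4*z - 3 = (z + 1)*(z^3 + 3*z^2 - z - 3) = (z - 1)*(z + 1)*(z^2 + 4*z + 3) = (z - 1)*(z + 1)^2*(z + 3)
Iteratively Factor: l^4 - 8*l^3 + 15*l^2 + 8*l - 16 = (l + 1)*(l^3 - 9*l^2 + 24*l - 16) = (l - 4)*(l + 1)*(l^2 - 5*l + 4) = (l - 4)^2*(l + 1)*(l - 1)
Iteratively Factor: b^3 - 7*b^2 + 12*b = (b)*(b^2 - 7*b + 12) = b*(b - 3)*(b - 4)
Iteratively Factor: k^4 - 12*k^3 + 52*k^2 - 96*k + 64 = (k - 4)*(k^3 - 8*k^2 + 20*k - 16) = (k - 4)*(k - 2)*(k^2 - 6*k + 8) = (k - 4)*(k - 2)^2*(k - 4)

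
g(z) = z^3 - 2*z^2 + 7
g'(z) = 3*z^2 - 4*z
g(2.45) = 9.70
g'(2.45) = 8.21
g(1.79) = 6.33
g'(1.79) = 2.45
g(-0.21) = 6.90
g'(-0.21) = 0.97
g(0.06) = 6.99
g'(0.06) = -0.23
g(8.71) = 516.05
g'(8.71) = 192.75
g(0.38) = 6.77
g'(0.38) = -1.09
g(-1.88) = -6.71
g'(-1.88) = 18.12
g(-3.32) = -51.64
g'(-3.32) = 46.35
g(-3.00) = -38.00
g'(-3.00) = 39.00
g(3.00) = 16.00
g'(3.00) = 15.00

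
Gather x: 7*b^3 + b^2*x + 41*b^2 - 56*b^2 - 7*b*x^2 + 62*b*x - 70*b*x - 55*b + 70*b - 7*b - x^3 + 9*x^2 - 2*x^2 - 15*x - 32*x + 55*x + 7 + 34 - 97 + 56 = 7*b^3 - 15*b^2 + 8*b - x^3 + x^2*(7 - 7*b) + x*(b^2 - 8*b + 8)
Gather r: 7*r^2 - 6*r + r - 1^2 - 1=7*r^2 - 5*r - 2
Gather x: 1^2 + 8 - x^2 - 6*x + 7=-x^2 - 6*x + 16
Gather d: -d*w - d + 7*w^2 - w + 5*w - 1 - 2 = d*(-w - 1) + 7*w^2 + 4*w - 3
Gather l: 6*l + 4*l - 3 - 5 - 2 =10*l - 10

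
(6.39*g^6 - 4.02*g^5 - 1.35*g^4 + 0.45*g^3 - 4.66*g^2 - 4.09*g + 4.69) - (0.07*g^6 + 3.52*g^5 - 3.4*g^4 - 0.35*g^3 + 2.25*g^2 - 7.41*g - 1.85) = 6.32*g^6 - 7.54*g^5 + 2.05*g^4 + 0.8*g^3 - 6.91*g^2 + 3.32*g + 6.54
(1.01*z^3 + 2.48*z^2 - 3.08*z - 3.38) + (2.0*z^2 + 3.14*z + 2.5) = 1.01*z^3 + 4.48*z^2 + 0.0600000000000001*z - 0.88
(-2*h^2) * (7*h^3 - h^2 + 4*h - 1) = -14*h^5 + 2*h^4 - 8*h^3 + 2*h^2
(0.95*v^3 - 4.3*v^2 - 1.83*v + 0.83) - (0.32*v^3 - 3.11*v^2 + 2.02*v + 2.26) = 0.63*v^3 - 1.19*v^2 - 3.85*v - 1.43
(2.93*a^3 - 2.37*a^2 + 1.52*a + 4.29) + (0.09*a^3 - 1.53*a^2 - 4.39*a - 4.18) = 3.02*a^3 - 3.9*a^2 - 2.87*a + 0.11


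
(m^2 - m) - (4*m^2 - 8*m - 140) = -3*m^2 + 7*m + 140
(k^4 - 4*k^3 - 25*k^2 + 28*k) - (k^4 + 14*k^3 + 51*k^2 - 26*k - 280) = -18*k^3 - 76*k^2 + 54*k + 280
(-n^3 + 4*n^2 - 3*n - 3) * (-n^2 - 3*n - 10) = n^5 - n^4 + n^3 - 28*n^2 + 39*n + 30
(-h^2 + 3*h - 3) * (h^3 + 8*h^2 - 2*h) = -h^5 - 5*h^4 + 23*h^3 - 30*h^2 + 6*h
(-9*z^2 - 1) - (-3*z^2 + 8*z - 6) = -6*z^2 - 8*z + 5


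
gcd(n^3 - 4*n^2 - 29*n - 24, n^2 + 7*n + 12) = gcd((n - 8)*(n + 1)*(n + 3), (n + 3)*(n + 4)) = n + 3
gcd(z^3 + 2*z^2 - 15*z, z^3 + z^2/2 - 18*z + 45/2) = z^2 + 2*z - 15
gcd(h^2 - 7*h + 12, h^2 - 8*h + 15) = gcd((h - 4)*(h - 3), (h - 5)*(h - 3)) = h - 3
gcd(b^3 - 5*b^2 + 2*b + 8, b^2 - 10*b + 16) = b - 2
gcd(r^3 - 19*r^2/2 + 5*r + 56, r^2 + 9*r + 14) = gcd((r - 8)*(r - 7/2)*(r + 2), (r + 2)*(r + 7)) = r + 2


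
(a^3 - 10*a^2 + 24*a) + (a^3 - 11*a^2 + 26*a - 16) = 2*a^3 - 21*a^2 + 50*a - 16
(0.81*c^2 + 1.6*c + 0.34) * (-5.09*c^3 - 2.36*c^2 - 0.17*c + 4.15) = -4.1229*c^5 - 10.0556*c^4 - 5.6443*c^3 + 2.2871*c^2 + 6.5822*c + 1.411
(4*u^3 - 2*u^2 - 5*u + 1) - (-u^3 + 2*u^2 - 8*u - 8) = 5*u^3 - 4*u^2 + 3*u + 9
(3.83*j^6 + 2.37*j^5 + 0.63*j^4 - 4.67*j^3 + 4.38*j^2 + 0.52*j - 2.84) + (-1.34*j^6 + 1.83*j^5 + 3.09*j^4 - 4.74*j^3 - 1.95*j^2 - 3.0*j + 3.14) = 2.49*j^6 + 4.2*j^5 + 3.72*j^4 - 9.41*j^3 + 2.43*j^2 - 2.48*j + 0.3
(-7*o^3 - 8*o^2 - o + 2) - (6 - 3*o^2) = -7*o^3 - 5*o^2 - o - 4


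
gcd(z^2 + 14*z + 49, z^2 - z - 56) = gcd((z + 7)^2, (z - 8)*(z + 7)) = z + 7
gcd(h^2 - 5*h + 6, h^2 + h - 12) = h - 3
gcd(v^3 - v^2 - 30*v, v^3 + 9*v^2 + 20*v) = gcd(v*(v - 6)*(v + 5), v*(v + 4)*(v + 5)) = v^2 + 5*v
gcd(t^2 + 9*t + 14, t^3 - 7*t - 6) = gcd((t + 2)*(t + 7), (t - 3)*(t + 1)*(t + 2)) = t + 2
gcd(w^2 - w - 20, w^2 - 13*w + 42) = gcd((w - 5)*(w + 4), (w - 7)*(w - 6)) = 1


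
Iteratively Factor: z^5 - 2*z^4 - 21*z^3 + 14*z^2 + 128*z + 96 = (z - 4)*(z^4 + 2*z^3 - 13*z^2 - 38*z - 24) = (z - 4)*(z + 2)*(z^3 - 13*z - 12) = (z - 4)*(z + 1)*(z + 2)*(z^2 - z - 12) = (z - 4)^2*(z + 1)*(z + 2)*(z + 3)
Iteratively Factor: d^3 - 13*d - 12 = (d + 3)*(d^2 - 3*d - 4) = (d - 4)*(d + 3)*(d + 1)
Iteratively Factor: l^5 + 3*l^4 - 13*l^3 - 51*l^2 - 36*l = (l + 3)*(l^4 - 13*l^2 - 12*l) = (l + 3)^2*(l^3 - 3*l^2 - 4*l) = (l + 1)*(l + 3)^2*(l^2 - 4*l) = l*(l + 1)*(l + 3)^2*(l - 4)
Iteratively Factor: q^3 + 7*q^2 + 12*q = (q + 4)*(q^2 + 3*q) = q*(q + 4)*(q + 3)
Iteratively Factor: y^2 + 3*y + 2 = (y + 1)*(y + 2)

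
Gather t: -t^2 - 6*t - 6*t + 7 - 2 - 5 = -t^2 - 12*t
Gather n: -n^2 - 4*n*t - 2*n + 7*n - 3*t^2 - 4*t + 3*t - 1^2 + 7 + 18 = -n^2 + n*(5 - 4*t) - 3*t^2 - t + 24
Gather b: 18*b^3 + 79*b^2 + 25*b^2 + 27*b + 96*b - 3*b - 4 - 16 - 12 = 18*b^3 + 104*b^2 + 120*b - 32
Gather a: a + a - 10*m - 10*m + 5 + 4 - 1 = 2*a - 20*m + 8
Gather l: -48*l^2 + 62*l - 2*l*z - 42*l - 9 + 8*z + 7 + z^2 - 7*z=-48*l^2 + l*(20 - 2*z) + z^2 + z - 2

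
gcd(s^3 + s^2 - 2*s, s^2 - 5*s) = s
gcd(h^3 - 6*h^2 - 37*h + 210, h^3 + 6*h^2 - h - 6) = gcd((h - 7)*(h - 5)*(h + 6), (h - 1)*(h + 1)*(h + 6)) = h + 6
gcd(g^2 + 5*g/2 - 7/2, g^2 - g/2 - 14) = g + 7/2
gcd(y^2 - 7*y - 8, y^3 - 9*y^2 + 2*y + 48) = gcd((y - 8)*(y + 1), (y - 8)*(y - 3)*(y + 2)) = y - 8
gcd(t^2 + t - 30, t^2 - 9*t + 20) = t - 5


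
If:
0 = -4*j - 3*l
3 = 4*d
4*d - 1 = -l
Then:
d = 3/4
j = 3/2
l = -2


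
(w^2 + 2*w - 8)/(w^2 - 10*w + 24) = (w^2 + 2*w - 8)/(w^2 - 10*w + 24)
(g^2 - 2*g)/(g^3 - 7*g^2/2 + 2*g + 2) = 2*g/(2*g^2 - 3*g - 2)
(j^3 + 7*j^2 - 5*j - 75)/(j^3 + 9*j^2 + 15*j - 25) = (j - 3)/(j - 1)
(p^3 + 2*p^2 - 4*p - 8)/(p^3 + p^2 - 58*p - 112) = (p^2 - 4)/(p^2 - p - 56)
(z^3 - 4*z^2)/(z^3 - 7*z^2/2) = 2*(z - 4)/(2*z - 7)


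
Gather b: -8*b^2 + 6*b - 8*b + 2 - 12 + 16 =-8*b^2 - 2*b + 6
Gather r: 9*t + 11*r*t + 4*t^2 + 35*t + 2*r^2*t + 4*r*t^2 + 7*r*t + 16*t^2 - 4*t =2*r^2*t + r*(4*t^2 + 18*t) + 20*t^2 + 40*t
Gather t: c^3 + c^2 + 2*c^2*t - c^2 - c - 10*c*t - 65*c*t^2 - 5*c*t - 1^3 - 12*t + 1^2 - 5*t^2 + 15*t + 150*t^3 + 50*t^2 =c^3 - c + 150*t^3 + t^2*(45 - 65*c) + t*(2*c^2 - 15*c + 3)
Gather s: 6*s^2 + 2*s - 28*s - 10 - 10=6*s^2 - 26*s - 20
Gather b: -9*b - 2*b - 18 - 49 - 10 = -11*b - 77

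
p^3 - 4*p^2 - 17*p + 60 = (p - 5)*(p - 3)*(p + 4)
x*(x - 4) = x^2 - 4*x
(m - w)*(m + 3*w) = m^2 + 2*m*w - 3*w^2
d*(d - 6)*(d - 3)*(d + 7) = d^4 - 2*d^3 - 45*d^2 + 126*d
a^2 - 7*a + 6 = (a - 6)*(a - 1)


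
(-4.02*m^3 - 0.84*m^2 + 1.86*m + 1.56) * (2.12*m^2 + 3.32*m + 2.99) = -8.5224*m^5 - 15.1272*m^4 - 10.8654*m^3 + 6.9708*m^2 + 10.7406*m + 4.6644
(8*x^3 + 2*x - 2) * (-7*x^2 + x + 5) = -56*x^5 + 8*x^4 + 26*x^3 + 16*x^2 + 8*x - 10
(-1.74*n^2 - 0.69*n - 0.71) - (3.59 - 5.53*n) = -1.74*n^2 + 4.84*n - 4.3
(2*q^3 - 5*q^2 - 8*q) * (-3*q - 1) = -6*q^4 + 13*q^3 + 29*q^2 + 8*q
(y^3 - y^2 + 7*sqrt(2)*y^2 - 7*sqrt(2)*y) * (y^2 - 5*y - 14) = y^5 - 6*y^4 + 7*sqrt(2)*y^4 - 42*sqrt(2)*y^3 - 9*y^3 - 63*sqrt(2)*y^2 + 14*y^2 + 98*sqrt(2)*y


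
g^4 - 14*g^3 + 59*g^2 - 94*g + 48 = (g - 8)*(g - 3)*(g - 2)*(g - 1)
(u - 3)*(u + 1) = u^2 - 2*u - 3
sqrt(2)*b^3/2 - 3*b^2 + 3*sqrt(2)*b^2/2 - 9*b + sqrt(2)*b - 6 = (b + 1)*(b - 3*sqrt(2))*(sqrt(2)*b/2 + sqrt(2))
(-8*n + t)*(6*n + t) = -48*n^2 - 2*n*t + t^2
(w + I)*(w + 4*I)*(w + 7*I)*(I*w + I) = I*w^4 - 12*w^3 + I*w^3 - 12*w^2 - 39*I*w^2 + 28*w - 39*I*w + 28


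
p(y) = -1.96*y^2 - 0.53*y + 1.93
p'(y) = -3.92*y - 0.53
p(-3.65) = -22.25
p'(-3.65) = 13.78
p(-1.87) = -3.93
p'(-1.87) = 6.80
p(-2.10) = -5.60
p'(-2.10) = 7.70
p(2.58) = -12.48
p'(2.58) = -10.64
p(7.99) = -127.43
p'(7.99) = -31.85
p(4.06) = -32.53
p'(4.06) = -16.45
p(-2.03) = -5.07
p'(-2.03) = 7.43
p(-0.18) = 1.96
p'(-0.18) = 0.18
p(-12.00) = -273.95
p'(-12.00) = 46.51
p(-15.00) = -431.12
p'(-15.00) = 58.27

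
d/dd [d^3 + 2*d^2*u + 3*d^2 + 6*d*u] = 3*d^2 + 4*d*u + 6*d + 6*u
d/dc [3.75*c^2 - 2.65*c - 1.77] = 7.5*c - 2.65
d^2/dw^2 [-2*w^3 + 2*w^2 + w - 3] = 4 - 12*w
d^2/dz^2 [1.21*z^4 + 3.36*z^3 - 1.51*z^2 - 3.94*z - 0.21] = 14.52*z^2 + 20.16*z - 3.02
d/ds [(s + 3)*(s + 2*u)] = 2*s + 2*u + 3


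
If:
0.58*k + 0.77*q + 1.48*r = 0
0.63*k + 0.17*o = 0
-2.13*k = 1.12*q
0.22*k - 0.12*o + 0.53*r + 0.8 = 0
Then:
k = -0.82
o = 3.02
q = 1.55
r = -0.49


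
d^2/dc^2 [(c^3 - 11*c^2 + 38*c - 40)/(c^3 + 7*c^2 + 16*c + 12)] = 4*(-9*c^4 + 69*c^3 + 267*c^2 - 673*c - 1970)/(c^7 + 17*c^6 + 123*c^5 + 491*c^4 + 1168*c^3 + 1656*c^2 + 1296*c + 432)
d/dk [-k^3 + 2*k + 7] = 2 - 3*k^2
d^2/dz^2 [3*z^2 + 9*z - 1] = 6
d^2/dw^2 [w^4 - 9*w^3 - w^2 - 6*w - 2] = 12*w^2 - 54*w - 2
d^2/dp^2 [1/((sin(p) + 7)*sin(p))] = (-4*sin(p) - 21 - 43/sin(p) + 42/sin(p)^2 + 98/sin(p)^3)/(sin(p) + 7)^3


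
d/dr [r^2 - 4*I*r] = 2*r - 4*I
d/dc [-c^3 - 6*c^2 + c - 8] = -3*c^2 - 12*c + 1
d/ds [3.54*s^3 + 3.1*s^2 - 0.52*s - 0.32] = 10.62*s^2 + 6.2*s - 0.52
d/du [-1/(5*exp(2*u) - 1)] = 10*exp(2*u)/(5*exp(2*u) - 1)^2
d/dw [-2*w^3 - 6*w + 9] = -6*w^2 - 6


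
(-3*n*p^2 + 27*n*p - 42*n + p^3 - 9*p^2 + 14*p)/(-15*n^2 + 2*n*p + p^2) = (p^2 - 9*p + 14)/(5*n + p)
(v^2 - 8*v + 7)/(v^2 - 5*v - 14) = (v - 1)/(v + 2)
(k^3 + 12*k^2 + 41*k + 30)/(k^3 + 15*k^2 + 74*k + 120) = (k + 1)/(k + 4)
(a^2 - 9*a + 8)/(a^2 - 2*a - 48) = (a - 1)/(a + 6)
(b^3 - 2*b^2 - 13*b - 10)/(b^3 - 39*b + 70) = (b^2 + 3*b + 2)/(b^2 + 5*b - 14)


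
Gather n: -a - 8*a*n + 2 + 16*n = -a + n*(16 - 8*a) + 2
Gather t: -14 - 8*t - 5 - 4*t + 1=-12*t - 18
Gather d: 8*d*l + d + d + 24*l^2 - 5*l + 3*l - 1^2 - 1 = d*(8*l + 2) + 24*l^2 - 2*l - 2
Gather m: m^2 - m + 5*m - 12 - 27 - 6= m^2 + 4*m - 45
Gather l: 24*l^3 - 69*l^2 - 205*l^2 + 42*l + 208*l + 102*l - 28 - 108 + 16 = 24*l^3 - 274*l^2 + 352*l - 120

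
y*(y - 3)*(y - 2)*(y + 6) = y^4 + y^3 - 24*y^2 + 36*y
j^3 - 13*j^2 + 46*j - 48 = (j - 8)*(j - 3)*(j - 2)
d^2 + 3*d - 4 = (d - 1)*(d + 4)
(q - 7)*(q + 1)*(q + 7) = q^3 + q^2 - 49*q - 49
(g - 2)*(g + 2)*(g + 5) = g^3 + 5*g^2 - 4*g - 20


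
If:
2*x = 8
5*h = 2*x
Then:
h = 8/5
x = 4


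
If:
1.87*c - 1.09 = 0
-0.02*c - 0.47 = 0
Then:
No Solution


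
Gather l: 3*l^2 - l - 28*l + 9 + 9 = 3*l^2 - 29*l + 18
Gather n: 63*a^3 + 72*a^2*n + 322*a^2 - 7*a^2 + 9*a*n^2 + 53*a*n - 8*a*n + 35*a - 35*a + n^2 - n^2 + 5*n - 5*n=63*a^3 + 315*a^2 + 9*a*n^2 + n*(72*a^2 + 45*a)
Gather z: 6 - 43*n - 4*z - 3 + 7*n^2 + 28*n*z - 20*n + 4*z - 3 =7*n^2 + 28*n*z - 63*n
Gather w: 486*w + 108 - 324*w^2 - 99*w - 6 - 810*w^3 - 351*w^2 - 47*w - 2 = -810*w^3 - 675*w^2 + 340*w + 100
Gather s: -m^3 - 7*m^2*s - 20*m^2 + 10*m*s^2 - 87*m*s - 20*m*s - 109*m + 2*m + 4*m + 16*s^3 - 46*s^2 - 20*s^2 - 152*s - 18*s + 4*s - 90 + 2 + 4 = -m^3 - 20*m^2 - 103*m + 16*s^3 + s^2*(10*m - 66) + s*(-7*m^2 - 107*m - 166) - 84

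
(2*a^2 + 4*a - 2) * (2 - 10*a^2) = -20*a^4 - 40*a^3 + 24*a^2 + 8*a - 4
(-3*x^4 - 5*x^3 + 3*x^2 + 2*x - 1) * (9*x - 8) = -27*x^5 - 21*x^4 + 67*x^3 - 6*x^2 - 25*x + 8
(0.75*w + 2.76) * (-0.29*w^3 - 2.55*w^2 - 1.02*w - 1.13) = -0.2175*w^4 - 2.7129*w^3 - 7.803*w^2 - 3.6627*w - 3.1188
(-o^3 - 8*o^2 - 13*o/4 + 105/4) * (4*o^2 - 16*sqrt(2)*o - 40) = -4*o^5 - 32*o^4 + 16*sqrt(2)*o^4 + 27*o^3 + 128*sqrt(2)*o^3 + 52*sqrt(2)*o^2 + 425*o^2 - 420*sqrt(2)*o + 130*o - 1050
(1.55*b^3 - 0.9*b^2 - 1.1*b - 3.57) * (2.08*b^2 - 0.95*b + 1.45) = 3.224*b^5 - 3.3445*b^4 + 0.8145*b^3 - 7.6856*b^2 + 1.7965*b - 5.1765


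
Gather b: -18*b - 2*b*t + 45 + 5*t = b*(-2*t - 18) + 5*t + 45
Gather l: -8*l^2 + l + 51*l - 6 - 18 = -8*l^2 + 52*l - 24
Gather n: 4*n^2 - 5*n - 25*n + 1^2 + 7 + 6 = 4*n^2 - 30*n + 14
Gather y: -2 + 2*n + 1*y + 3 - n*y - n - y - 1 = -n*y + n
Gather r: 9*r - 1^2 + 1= 9*r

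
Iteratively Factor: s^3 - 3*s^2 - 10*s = (s + 2)*(s^2 - 5*s) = (s - 5)*(s + 2)*(s)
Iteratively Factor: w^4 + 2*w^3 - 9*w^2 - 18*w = (w)*(w^3 + 2*w^2 - 9*w - 18) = w*(w + 3)*(w^2 - w - 6) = w*(w - 3)*(w + 3)*(w + 2)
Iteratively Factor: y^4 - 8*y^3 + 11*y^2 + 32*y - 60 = (y - 5)*(y^3 - 3*y^2 - 4*y + 12) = (y - 5)*(y - 3)*(y^2 - 4) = (y - 5)*(y - 3)*(y - 2)*(y + 2)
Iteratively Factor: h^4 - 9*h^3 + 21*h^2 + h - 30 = (h - 3)*(h^3 - 6*h^2 + 3*h + 10) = (h - 3)*(h + 1)*(h^2 - 7*h + 10) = (h - 3)*(h - 2)*(h + 1)*(h - 5)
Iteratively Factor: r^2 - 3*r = (r)*(r - 3)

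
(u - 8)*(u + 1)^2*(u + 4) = u^4 - 2*u^3 - 39*u^2 - 68*u - 32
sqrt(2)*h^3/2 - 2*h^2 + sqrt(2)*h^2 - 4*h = h*(h - 2*sqrt(2))*(sqrt(2)*h/2 + sqrt(2))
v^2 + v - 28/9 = (v - 4/3)*(v + 7/3)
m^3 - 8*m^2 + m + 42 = (m - 7)*(m - 3)*(m + 2)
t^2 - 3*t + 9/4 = (t - 3/2)^2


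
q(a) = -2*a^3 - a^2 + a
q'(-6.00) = -203.00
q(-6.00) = 390.00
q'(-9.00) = -467.00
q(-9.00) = 1368.00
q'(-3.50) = -65.50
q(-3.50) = 70.00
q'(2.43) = -39.29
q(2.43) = -32.17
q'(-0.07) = 1.11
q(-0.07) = -0.07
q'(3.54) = -81.27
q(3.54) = -97.72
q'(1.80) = -22.04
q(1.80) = -13.10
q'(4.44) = -126.16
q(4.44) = -190.33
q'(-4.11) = -92.13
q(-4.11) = 117.85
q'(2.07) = -28.85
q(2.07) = -19.95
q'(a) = -6*a^2 - 2*a + 1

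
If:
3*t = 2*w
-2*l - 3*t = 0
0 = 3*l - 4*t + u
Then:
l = -w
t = 2*w/3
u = 17*w/3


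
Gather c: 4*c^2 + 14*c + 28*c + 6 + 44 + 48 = 4*c^2 + 42*c + 98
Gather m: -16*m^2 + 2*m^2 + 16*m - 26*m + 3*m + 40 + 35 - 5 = -14*m^2 - 7*m + 70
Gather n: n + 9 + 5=n + 14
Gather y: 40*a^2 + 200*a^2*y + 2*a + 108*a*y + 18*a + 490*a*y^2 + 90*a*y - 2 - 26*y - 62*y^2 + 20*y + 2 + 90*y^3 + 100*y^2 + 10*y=40*a^2 + 20*a + 90*y^3 + y^2*(490*a + 38) + y*(200*a^2 + 198*a + 4)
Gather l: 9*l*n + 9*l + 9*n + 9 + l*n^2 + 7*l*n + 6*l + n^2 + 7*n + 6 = l*(n^2 + 16*n + 15) + n^2 + 16*n + 15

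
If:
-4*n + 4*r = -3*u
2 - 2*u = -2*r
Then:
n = 7*u/4 - 1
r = u - 1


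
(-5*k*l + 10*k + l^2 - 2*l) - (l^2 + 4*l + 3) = -5*k*l + 10*k - 6*l - 3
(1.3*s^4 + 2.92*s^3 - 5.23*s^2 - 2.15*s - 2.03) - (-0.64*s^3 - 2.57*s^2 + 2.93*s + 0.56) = 1.3*s^4 + 3.56*s^3 - 2.66*s^2 - 5.08*s - 2.59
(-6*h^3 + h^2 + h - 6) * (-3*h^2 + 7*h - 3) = 18*h^5 - 45*h^4 + 22*h^3 + 22*h^2 - 45*h + 18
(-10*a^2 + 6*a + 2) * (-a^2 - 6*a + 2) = 10*a^4 + 54*a^3 - 58*a^2 + 4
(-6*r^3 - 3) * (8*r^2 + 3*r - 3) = -48*r^5 - 18*r^4 + 18*r^3 - 24*r^2 - 9*r + 9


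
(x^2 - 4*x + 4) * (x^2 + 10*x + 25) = x^4 + 6*x^3 - 11*x^2 - 60*x + 100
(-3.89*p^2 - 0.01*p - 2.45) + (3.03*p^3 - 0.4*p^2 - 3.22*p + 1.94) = 3.03*p^3 - 4.29*p^2 - 3.23*p - 0.51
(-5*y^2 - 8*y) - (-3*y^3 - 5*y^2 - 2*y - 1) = 3*y^3 - 6*y + 1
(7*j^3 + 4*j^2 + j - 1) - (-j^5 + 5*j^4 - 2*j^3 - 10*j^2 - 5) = j^5 - 5*j^4 + 9*j^3 + 14*j^2 + j + 4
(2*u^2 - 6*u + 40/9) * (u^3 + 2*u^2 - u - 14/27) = 2*u^5 - 2*u^4 - 86*u^3/9 + 374*u^2/27 - 4*u/3 - 560/243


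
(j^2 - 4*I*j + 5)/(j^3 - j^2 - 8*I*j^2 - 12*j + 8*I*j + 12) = (j^2 - 4*I*j + 5)/(j^3 + j^2*(-1 - 8*I) + j*(-12 + 8*I) + 12)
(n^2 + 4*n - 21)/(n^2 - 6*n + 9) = (n + 7)/(n - 3)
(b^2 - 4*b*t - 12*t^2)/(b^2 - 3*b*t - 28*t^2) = (-b^2 + 4*b*t + 12*t^2)/(-b^2 + 3*b*t + 28*t^2)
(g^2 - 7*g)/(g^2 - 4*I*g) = (g - 7)/(g - 4*I)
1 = 1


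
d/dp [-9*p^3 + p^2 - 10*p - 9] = -27*p^2 + 2*p - 10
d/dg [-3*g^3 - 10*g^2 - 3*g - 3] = -9*g^2 - 20*g - 3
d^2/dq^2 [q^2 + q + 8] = 2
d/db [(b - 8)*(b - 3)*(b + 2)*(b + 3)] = 4*b^3 - 18*b^2 - 50*b + 54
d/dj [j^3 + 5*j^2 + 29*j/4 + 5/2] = 3*j^2 + 10*j + 29/4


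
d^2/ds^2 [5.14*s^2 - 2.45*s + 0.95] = 10.2800000000000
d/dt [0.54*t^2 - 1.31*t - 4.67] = 1.08*t - 1.31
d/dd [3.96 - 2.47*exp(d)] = -2.47*exp(d)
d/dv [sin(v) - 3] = cos(v)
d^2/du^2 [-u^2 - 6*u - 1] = -2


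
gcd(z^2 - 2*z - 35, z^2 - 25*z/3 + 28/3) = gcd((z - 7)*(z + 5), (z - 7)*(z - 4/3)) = z - 7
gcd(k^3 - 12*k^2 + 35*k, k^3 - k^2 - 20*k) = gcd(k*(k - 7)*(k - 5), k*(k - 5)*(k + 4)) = k^2 - 5*k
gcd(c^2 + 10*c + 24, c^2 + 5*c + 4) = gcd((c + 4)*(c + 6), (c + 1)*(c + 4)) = c + 4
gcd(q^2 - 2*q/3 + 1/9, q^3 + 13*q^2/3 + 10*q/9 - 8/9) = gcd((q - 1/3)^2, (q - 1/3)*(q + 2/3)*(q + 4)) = q - 1/3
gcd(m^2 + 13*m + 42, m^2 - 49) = m + 7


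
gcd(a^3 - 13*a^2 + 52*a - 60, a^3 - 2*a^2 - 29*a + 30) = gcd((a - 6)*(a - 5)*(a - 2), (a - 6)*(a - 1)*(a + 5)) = a - 6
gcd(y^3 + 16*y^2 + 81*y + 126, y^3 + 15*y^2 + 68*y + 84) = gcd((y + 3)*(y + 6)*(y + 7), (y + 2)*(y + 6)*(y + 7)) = y^2 + 13*y + 42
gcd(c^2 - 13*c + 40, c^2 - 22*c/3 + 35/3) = c - 5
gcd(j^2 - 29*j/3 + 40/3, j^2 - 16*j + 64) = j - 8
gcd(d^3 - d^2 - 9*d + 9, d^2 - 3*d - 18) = d + 3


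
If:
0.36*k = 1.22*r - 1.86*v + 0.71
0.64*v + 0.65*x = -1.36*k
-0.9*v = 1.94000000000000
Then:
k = 1.01437908496732 - 0.477941176470588*x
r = -0.141031822565092*x - 3.56898103503697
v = -2.16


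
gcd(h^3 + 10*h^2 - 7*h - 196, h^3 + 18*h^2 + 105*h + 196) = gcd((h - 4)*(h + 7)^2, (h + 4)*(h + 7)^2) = h^2 + 14*h + 49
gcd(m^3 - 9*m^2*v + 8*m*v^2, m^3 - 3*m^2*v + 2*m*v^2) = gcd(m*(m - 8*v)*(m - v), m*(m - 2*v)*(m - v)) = -m^2 + m*v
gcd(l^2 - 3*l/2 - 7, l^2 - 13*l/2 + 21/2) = l - 7/2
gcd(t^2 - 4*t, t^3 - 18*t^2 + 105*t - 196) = t - 4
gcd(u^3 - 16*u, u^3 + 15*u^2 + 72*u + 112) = u + 4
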